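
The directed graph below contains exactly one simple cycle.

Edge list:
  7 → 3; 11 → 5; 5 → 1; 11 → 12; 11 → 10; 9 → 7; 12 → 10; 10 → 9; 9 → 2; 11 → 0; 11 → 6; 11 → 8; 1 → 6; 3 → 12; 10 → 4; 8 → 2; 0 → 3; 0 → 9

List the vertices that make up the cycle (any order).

3, 7, 9, 10, 12

DFS with gray/black marking from 12:
12 gray
  10 gray
    9 gray
      2 gray
      2 black
      7 gray
        3 gray
          3→12: 12 is gray → back edge
Back edge closes the cycle 12 → 10 → 9 → 7 → 3 → 12; its vertices are {3, 7, 9, 10, 12}.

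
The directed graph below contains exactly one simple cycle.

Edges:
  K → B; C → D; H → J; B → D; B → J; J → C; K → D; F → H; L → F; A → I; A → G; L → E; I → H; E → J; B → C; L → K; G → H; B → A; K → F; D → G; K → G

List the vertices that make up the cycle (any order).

DFS with gray/black marking from C:
C gray
  D gray
    G gray
      H gray
        J gray
          J→C: C is gray → back edge
Back edge closes the cycle C → D → G → H → J → C; its vertices are {C, D, G, H, J}.

C, D, G, H, J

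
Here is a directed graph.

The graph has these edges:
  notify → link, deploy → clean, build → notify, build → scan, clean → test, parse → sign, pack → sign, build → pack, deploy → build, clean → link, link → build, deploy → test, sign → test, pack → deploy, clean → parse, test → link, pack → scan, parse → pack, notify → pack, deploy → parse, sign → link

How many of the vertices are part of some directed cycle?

A vertex is on a directed cycle iff it belongs to a strongly connected component of size ≥ 2 (or has a self-loop).
The vertices on cycles are {link, pack, sign, test, build, clean, parse, deploy, notify} — 9 in total.

9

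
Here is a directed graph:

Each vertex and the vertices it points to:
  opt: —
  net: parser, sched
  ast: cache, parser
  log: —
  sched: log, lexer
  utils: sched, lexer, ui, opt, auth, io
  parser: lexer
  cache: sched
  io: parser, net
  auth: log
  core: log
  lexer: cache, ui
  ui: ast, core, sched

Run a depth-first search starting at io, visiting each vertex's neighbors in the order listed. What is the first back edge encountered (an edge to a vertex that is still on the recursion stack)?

DFS from io (visiting each vertex's neighbors in the order listed); mark gray on enter, black on exit:
io gray
  parser gray
    lexer gray
      cache gray
        sched gray
          log gray
          log black
          sched→lexer: lexer is gray → back edge
First back edge: sched → lexer.

sched→lexer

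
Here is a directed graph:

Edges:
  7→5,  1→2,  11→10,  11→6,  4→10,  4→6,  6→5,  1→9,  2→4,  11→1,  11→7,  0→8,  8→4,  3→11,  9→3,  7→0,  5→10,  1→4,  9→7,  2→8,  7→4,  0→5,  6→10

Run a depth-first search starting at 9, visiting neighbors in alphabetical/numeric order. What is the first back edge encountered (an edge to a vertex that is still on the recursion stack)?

DFS from 9 (visiting neighbors in alphabetical/numeric order); mark gray on enter, black on exit:
9 gray
  3 gray
    11 gray
      1 gray
        2 gray
          4 gray
            6 gray
              5 gray
                10 gray
                10 black
              5 black
              6→10: 10 black — skip
            6 black
            4→10: 10 black — skip
          4 black
          8 gray
            8→4: 4 black — skip
          8 black
        2 black
        1→4: 4 black — skip
        1→9: 9 is gray → back edge
First back edge: 1 → 9.

1->9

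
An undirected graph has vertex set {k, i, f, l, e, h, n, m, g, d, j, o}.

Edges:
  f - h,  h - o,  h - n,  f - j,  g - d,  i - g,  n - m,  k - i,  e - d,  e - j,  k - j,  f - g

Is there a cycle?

Yes

DFS, tracking each vertex's parent; an edge to a visited non-parent vertex closes a cycle.
Start from m:
visit m (parent –)
  visit n (parent m)
    visit h (parent n)
      h–n: parent, skip
      visit f (parent h)
        visit j (parent f)
          j–f: parent, skip
          visit k (parent j)
            k–j: parent, skip
            visit i (parent k)
              i–k: parent, skip
              visit g (parent i)
                g–i: parent, skip
                visit d (parent g)
                  d–g: parent, skip
                  visit e (parent d)
                    e–d: parent, skip
                    e–j: j visited and ≠ parent → cycle
Cycle: j – k – i – g – d – e – j.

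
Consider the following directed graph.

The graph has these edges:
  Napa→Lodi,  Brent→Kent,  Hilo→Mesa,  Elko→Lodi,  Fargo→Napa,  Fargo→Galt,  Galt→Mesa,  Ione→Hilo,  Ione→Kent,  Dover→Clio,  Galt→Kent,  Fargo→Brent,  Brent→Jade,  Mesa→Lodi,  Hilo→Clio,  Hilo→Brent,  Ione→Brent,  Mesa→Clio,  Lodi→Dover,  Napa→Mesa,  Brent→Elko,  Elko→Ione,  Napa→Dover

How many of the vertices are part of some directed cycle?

A vertex is on a directed cycle iff it belongs to a strongly connected component of size ≥ 2 (or has a self-loop).
The vertices on cycles are {Elko, Hilo, Ione, Brent} — 4 in total.

4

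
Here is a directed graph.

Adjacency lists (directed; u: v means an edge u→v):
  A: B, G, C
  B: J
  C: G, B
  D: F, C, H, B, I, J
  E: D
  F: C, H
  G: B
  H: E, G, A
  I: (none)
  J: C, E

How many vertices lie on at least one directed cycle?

9

A vertex is on a directed cycle iff it belongs to a strongly connected component of size ≥ 2 (or has a self-loop).
The vertices on cycles are {A, B, C, D, E, F, G, H, J} — 9 in total.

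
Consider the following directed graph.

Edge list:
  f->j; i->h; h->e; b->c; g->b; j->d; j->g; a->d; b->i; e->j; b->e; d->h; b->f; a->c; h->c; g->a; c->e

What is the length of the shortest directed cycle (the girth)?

4

For each vertex v, BFS finds the shortest path from v back to v.
The shortest such closed walk is g → b → f → j → g, length 4.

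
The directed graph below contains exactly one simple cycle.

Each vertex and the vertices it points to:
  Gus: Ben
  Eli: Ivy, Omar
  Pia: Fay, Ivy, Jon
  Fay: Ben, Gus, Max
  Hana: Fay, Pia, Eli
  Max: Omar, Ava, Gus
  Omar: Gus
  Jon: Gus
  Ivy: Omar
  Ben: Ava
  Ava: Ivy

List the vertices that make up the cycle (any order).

Ava, Ben, Gus, Ivy, Omar

DFS with gray/black marking from Ben:
Ben gray
  Ava gray
    Ivy gray
      Omar gray
        Gus gray
          Gus→Ben: Ben is gray → back edge
Back edge closes the cycle Ben → Ava → Ivy → Omar → Gus → Ben; its vertices are {Ava, Ben, Gus, Ivy, Omar}.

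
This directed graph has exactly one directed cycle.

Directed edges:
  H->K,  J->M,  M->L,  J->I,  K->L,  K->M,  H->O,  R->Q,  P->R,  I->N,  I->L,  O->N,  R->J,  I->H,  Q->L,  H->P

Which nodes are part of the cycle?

H, I, J, P, R

DFS with gray/black marking from H:
H gray
  P gray
    R gray
      J gray
        I gray
          I→H: H is gray → back edge
Back edge closes the cycle H → P → R → J → I → H; its vertices are {H, I, J, P, R}.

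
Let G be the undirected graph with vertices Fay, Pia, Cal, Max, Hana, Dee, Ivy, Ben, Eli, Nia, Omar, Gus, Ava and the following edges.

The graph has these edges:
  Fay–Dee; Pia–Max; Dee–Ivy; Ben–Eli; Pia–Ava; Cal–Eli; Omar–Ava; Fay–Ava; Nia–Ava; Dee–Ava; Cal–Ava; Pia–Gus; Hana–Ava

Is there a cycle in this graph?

DFS, tracking each vertex's parent; an edge to a visited non-parent vertex closes a cycle.
Start from Cal:
visit Cal (parent –)
  visit Ava (parent Cal)
    visit Hana (parent Ava)
      Hana–Ava: parent, skip
    visit Fay (parent Ava)
      Fay–Ava: parent, skip
      visit Dee (parent Fay)
        Dee–Fay: parent, skip
        Dee–Ava: Ava visited and ≠ parent → cycle
Cycle: Ava – Fay – Dee – Ava.

Yes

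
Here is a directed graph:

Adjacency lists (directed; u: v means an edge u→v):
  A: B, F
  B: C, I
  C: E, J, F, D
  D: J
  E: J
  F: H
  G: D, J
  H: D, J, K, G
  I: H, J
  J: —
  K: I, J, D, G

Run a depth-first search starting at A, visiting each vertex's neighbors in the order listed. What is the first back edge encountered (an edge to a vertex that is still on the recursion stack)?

I->H

DFS from A (visiting each vertex's neighbors in the order listed); mark gray on enter, black on exit:
A gray
  B gray
    C gray
      E gray
        J gray
        J black
      E black
      C→J: J black — skip
      F gray
        H gray
          D gray
            D→J: J black — skip
          D black
          H→J: J black — skip
          K gray
            I gray
              I→H: H is gray → back edge
First back edge: I → H.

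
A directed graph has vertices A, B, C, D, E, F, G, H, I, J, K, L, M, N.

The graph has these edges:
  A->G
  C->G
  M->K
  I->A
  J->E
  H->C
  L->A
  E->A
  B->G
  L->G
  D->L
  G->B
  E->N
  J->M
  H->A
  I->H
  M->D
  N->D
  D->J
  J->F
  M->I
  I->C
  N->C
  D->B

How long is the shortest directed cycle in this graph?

2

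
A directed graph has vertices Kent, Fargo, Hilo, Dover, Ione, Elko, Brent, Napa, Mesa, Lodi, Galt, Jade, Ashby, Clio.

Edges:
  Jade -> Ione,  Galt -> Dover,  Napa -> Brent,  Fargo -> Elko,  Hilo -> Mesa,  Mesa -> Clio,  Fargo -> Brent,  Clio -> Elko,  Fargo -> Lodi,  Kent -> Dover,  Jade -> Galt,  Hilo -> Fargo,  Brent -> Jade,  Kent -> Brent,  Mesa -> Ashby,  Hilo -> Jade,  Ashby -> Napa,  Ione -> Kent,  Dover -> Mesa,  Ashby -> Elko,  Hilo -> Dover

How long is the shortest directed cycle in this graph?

For each vertex v, BFS finds the shortest path from v back to v.
The shortest such closed walk is Jade → Ione → Kent → Brent → Jade, length 4.

4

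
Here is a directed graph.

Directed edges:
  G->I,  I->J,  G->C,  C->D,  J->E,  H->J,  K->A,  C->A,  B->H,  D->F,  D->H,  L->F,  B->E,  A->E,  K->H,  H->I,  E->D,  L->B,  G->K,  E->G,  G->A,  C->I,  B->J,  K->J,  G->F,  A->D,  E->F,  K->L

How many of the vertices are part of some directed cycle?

11

A vertex is on a directed cycle iff it belongs to a strongly connected component of size ≥ 2 (or has a self-loop).
The vertices on cycles are {A, B, C, D, E, G, H, I, J, K, L} — 11 in total.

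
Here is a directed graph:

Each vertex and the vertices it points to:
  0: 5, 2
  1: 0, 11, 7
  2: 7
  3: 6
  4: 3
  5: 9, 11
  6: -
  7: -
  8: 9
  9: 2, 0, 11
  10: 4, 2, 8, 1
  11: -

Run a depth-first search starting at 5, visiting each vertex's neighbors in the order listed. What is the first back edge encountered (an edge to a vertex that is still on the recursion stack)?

0->5

DFS from 5 (visiting each vertex's neighbors in the order listed); mark gray on enter, black on exit:
5 gray
  9 gray
    2 gray
      7 gray
      7 black
    2 black
    0 gray
      0→5: 5 is gray → back edge
First back edge: 0 → 5.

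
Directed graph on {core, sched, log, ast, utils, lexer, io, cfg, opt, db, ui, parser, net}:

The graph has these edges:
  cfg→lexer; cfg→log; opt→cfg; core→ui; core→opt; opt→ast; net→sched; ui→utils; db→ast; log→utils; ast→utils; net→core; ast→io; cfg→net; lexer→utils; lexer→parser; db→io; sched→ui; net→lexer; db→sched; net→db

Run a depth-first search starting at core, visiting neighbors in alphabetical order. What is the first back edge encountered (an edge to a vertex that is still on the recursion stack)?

DFS from core (visiting neighbors in alphabetical order); mark gray on enter, black on exit:
core gray
  opt gray
    ast gray
      io gray
      io black
      utils gray
      utils black
    ast black
    cfg gray
      lexer gray
        parser gray
        parser black
        lexer→utils: utils black — skip
      lexer black
      log gray
        log→utils: utils black — skip
      log black
      net gray
        net→core: core is gray → back edge
First back edge: net → core.

net→core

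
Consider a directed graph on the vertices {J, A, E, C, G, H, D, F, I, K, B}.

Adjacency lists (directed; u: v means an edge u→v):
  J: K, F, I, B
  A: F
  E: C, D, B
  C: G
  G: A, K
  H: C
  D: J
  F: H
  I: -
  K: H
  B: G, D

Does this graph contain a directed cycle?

DFS with white/gray/black marking, starting from F:
F gray
  H gray
    C gray
      G gray
        A gray
          A→F: F is gray → back edge
Back edge found, so a cycle exists: F → H → C → G → A → F.

Yes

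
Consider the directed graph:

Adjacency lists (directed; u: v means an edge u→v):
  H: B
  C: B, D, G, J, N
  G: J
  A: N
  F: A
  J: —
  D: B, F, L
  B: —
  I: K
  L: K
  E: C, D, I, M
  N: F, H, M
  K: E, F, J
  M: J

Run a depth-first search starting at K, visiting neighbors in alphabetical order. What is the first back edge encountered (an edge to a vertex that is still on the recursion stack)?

DFS from K (visiting neighbors in alphabetical order); mark gray on enter, black on exit:
K gray
  E gray
    C gray
      B gray
      B black
      D gray
        D→B: B black — skip
        F gray
          A gray
            N gray
              N→F: F is gray → back edge
First back edge: N → F.

N→F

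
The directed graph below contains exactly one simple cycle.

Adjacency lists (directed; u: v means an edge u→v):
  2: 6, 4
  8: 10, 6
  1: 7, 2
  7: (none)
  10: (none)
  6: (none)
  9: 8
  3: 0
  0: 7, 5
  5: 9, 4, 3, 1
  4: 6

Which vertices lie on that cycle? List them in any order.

0, 3, 5

DFS with gray/black marking from 5:
5 gray
  9 gray
    8 gray
      10 gray
      10 black
      6 gray
      6 black
    8 black
  9 black
  4 gray
    4→6: 6 black — skip
  4 black
  3 gray
    0 gray
      7 gray
      7 black
      0→5: 5 is gray → back edge
Back edge closes the cycle 5 → 3 → 0 → 5; its vertices are {0, 3, 5}.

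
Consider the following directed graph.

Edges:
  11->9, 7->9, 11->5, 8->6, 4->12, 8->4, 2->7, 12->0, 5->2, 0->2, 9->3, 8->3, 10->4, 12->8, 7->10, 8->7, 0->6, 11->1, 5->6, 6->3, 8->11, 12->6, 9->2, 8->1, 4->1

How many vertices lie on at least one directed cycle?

10

A vertex is on a directed cycle iff it belongs to a strongly connected component of size ≥ 2 (or has a self-loop).
The vertices on cycles are {0, 2, 4, 5, 7, 8, 9, 10, 11, 12} — 10 in total.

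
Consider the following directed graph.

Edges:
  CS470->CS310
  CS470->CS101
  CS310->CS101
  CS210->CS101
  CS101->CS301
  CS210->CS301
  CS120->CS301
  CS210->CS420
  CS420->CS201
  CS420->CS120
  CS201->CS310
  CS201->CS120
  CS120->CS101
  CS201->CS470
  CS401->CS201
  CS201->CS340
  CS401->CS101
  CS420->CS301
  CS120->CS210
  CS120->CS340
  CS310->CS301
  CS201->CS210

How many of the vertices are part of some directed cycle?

A vertex is on a directed cycle iff it belongs to a strongly connected component of size ≥ 2 (or has a self-loop).
The vertices on cycles are {CS120, CS201, CS210, CS420} — 4 in total.

4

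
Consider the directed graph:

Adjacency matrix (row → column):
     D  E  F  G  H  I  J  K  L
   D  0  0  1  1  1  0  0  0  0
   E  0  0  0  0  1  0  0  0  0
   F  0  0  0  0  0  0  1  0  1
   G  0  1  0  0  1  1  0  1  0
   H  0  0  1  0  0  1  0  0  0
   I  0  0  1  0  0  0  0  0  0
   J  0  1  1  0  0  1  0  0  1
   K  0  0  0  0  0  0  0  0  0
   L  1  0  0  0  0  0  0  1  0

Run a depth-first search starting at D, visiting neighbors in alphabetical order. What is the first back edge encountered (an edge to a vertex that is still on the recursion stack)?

H->F

DFS from D (visiting neighbors in alphabetical order); mark gray on enter, black on exit:
D gray
  F gray
    J gray
      E gray
        H gray
          H→F: F is gray → back edge
First back edge: H → F.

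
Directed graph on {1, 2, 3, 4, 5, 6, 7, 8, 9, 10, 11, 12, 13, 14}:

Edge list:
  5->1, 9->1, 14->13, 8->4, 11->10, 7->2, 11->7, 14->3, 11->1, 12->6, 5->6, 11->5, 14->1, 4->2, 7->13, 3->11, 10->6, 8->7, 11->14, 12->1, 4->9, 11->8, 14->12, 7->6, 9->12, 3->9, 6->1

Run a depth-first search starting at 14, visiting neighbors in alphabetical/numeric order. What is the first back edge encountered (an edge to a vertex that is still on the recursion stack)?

DFS from 14 (visiting neighbors in alphabetical/numeric order); mark gray on enter, black on exit:
14 gray
  1 gray
  1 black
  3 gray
    9 gray
      9→1: 1 black — skip
      12 gray
        12→1: 1 black — skip
        6 gray
          6→1: 1 black — skip
        6 black
      12 black
    9 black
    11 gray
      11→1: 1 black — skip
      5 gray
        5→1: 1 black — skip
        5→6: 6 black — skip
      5 black
      7 gray
        2 gray
        2 black
        7→6: 6 black — skip
        13 gray
        13 black
      7 black
      8 gray
        4 gray
          4→2: 2 black — skip
          4→9: 9 black — skip
        4 black
        8→7: 7 black — skip
      8 black
      10 gray
        10→6: 6 black — skip
      10 black
      11→14: 14 is gray → back edge
First back edge: 11 → 14.

11→14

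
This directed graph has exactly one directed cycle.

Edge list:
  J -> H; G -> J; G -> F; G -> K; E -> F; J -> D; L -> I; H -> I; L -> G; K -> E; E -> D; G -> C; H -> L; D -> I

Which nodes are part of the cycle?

G, H, J, L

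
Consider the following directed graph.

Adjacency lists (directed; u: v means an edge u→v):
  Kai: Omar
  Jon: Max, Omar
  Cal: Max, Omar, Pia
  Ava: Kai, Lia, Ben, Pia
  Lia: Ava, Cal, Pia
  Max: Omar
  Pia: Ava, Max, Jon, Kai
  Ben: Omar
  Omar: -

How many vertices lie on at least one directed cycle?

A vertex is on a directed cycle iff it belongs to a strongly connected component of size ≥ 2 (or has a self-loop).
The vertices on cycles are {Ava, Cal, Lia, Pia} — 4 in total.

4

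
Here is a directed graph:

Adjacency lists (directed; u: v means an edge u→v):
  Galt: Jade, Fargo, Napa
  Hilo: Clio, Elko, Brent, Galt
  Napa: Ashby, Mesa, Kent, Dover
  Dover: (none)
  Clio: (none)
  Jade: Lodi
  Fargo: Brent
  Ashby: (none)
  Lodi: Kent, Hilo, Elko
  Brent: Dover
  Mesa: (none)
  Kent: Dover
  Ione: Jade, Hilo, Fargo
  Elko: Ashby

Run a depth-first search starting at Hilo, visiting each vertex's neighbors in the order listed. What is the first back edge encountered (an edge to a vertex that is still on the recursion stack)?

Lodi→Hilo

DFS from Hilo (visiting each vertex's neighbors in the order listed); mark gray on enter, black on exit:
Hilo gray
  Clio gray
  Clio black
  Elko gray
    Ashby gray
    Ashby black
  Elko black
  Brent gray
    Dover gray
    Dover black
  Brent black
  Galt gray
    Jade gray
      Lodi gray
        Kent gray
          Kent→Dover: Dover black — skip
        Kent black
        Lodi→Hilo: Hilo is gray → back edge
First back edge: Lodi → Hilo.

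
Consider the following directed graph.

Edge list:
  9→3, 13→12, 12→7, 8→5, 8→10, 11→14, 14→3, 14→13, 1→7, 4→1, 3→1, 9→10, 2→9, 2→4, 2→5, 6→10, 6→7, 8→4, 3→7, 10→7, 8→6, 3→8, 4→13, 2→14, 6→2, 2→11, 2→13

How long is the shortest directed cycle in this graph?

For each vertex v, BFS finds the shortest path from v back to v.
The shortest such closed walk is 8 → 6 → 2 → 9 → 3 → 8, length 5.

5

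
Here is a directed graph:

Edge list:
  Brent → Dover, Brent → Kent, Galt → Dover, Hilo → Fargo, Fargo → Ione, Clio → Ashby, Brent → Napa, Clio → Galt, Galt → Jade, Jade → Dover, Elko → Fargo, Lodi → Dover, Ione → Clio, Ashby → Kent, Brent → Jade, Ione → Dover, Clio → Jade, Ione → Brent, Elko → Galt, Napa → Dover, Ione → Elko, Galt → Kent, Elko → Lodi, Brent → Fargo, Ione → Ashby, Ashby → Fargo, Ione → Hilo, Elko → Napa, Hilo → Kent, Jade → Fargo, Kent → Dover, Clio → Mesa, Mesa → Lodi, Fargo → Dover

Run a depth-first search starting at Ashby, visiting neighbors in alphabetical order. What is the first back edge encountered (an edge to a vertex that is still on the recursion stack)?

DFS from Ashby (visiting neighbors in alphabetical order); mark gray on enter, black on exit:
Ashby gray
  Fargo gray
    Dover gray
    Dover black
    Ione gray
      Ione→Ashby: Ashby is gray → back edge
First back edge: Ione → Ashby.

Ione->Ashby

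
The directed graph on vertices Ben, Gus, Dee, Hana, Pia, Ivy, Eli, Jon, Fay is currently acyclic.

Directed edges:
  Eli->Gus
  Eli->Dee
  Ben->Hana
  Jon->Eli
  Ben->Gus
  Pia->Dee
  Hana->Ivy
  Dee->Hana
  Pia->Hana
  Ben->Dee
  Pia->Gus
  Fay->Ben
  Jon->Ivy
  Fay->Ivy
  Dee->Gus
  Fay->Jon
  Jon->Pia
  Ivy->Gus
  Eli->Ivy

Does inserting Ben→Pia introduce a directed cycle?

No

Adding Ben→Pia creates a cycle iff Pia can already reach Ben.
Explore from Pia: no path reaches Ben. The graph stays acyclic.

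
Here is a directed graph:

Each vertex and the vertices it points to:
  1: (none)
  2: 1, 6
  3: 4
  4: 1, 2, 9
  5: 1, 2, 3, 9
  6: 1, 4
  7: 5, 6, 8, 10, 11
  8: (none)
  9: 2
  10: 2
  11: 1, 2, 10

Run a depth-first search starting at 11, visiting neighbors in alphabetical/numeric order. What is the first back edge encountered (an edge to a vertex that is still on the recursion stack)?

DFS from 11 (visiting neighbors in alphabetical/numeric order); mark gray on enter, black on exit:
11 gray
  1 gray
  1 black
  2 gray
    2→1: 1 black — skip
    6 gray
      6→1: 1 black — skip
      4 gray
        4→1: 1 black — skip
        4→2: 2 is gray → back edge
First back edge: 4 → 2.

4->2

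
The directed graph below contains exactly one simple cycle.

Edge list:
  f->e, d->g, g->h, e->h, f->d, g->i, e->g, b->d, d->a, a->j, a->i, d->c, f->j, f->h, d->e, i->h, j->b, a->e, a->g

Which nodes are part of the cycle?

DFS with gray/black marking from j:
j gray
  b gray
    d gray
      e gray
        h gray
        h black
        g gray
          i gray
            i→h: h black — skip
          i black
          g→h: h black — skip
        g black
      e black
      d→g: g black — skip
      c gray
      c black
      a gray
        a→g: g black — skip
        a→j: j is gray → back edge
Back edge closes the cycle j → b → d → a → j; its vertices are {a, b, d, j}.

a, b, d, j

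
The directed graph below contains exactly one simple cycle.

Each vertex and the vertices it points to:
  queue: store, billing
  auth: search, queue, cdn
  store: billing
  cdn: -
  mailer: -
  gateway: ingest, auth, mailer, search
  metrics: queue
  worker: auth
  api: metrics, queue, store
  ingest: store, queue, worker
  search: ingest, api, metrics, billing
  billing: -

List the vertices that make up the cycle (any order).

DFS with gray/black marking from auth:
auth gray
  search gray
    ingest gray
      store gray
        billing gray
        billing black
      store black
      queue gray
        queue→store: store black — skip
        queue→billing: billing black — skip
      queue black
      worker gray
        worker→auth: auth is gray → back edge
Back edge closes the cycle auth → search → ingest → worker → auth; its vertices are {auth, ingest, search, worker}.

auth, ingest, search, worker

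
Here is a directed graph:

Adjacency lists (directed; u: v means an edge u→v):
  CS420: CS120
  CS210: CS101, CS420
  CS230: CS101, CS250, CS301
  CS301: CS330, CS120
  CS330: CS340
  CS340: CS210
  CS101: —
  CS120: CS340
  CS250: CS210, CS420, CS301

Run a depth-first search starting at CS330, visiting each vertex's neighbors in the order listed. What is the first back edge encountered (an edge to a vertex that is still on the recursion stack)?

DFS from CS330 (visiting each vertex's neighbors in the order listed); mark gray on enter, black on exit:
CS330 gray
  CS340 gray
    CS210 gray
      CS101 gray
      CS101 black
      CS420 gray
        CS120 gray
          CS120→CS340: CS340 is gray → back edge
First back edge: CS120 → CS340.

CS120->CS340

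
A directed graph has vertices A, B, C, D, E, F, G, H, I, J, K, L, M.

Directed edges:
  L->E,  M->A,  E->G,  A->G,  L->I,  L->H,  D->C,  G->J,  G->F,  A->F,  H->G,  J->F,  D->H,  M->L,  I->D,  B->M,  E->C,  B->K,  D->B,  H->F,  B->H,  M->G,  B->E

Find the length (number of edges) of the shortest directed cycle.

5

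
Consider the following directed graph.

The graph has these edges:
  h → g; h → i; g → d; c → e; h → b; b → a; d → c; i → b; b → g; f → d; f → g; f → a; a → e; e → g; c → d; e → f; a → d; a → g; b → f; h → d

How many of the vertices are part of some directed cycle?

A vertex is on a directed cycle iff it belongs to a strongly connected component of size ≥ 2 (or has a self-loop).
The vertices on cycles are {a, c, d, e, f, g} — 6 in total.

6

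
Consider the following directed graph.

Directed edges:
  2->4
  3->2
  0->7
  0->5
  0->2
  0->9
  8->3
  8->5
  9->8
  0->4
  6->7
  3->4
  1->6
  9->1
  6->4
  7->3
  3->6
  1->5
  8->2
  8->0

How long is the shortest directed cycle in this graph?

3

For each vertex v, BFS finds the shortest path from v back to v.
The shortest such closed walk is 0 → 9 → 8 → 0, length 3.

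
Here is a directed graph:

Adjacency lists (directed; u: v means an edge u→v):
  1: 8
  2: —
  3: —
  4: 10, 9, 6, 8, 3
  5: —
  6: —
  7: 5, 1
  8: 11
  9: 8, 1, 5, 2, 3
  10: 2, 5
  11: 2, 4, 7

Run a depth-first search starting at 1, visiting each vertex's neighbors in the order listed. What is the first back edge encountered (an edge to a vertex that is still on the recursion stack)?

DFS from 1 (visiting each vertex's neighbors in the order listed); mark gray on enter, black on exit:
1 gray
  8 gray
    11 gray
      2 gray
      2 black
      4 gray
        10 gray
          10→2: 2 black — skip
          5 gray
          5 black
        10 black
        9 gray
          9→8: 8 is gray → back edge
First back edge: 9 → 8.

9→8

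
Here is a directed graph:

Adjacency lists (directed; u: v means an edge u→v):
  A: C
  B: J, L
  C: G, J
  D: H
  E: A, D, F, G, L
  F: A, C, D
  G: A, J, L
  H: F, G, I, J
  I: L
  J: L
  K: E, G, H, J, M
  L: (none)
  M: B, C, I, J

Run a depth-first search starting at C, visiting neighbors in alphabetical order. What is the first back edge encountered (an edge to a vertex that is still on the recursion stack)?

DFS from C (visiting neighbors in alphabetical order); mark gray on enter, black on exit:
C gray
  G gray
    A gray
      A→C: C is gray → back edge
First back edge: A → C.

A->C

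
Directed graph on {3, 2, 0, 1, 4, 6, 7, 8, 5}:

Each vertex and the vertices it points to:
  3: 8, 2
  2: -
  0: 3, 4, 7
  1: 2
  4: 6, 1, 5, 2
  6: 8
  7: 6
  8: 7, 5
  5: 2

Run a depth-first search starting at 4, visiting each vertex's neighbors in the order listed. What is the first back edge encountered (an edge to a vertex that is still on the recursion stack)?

DFS from 4 (visiting each vertex's neighbors in the order listed); mark gray on enter, black on exit:
4 gray
  6 gray
    8 gray
      7 gray
        7→6: 6 is gray → back edge
First back edge: 7 → 6.

7->6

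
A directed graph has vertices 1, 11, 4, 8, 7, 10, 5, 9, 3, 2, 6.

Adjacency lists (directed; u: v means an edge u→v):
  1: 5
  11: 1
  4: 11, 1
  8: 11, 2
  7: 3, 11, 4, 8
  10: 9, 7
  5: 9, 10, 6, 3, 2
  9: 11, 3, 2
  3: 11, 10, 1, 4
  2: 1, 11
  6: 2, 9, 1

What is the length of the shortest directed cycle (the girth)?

3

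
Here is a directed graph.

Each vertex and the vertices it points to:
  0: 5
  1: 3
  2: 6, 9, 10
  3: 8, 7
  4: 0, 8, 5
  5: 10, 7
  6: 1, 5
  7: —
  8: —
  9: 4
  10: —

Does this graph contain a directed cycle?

No

DFS with white/gray/black marking, starting from 6:
6 gray
  1 gray
    3 gray
      8 gray
      8 black
      7 gray
      7 black
    3 black
  1 black
  5 gray
    10 gray
    10 black
    5→7: 7 black — skip
  5 black
6 black
0 gray
  0→5: 5 black — skip
0 black
2 gray
  2→6: 6 black — skip
  9 gray
    4 gray
      4→0: 0 black — skip
      4→8: 8 black — skip
      4→5: 5 black — skip
    4 black
  9 black
  2→10: 10 black — skip
2 black
Every edge goes to a white or black vertex — no back edge, so the graph is acyclic.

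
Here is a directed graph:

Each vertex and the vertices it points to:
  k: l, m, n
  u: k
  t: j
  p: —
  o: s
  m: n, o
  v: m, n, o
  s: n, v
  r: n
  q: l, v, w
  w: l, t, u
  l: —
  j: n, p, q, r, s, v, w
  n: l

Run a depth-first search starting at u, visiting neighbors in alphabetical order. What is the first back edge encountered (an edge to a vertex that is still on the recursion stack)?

DFS from u (visiting neighbors in alphabetical order); mark gray on enter, black on exit:
u gray
  k gray
    l gray
    l black
    m gray
      n gray
        n→l: l black — skip
      n black
      o gray
        s gray
          s→n: n black — skip
          v gray
            v→m: m is gray → back edge
First back edge: v → m.

v→m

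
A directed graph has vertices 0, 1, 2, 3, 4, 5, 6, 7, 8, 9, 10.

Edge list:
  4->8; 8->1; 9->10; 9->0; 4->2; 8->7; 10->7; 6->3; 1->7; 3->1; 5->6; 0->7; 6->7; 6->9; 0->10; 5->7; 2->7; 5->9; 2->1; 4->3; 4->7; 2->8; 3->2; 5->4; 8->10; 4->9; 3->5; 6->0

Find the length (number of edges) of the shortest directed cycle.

For each vertex v, BFS finds the shortest path from v back to v.
The shortest such closed walk is 3 → 5 → 4 → 3, length 3.

3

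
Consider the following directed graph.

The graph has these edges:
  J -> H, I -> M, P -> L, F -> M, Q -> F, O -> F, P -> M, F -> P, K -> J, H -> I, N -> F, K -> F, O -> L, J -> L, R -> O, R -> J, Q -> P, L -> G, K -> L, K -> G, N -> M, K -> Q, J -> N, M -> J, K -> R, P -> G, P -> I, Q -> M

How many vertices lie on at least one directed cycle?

A vertex is on a directed cycle iff it belongs to a strongly connected component of size ≥ 2 (or has a self-loop).
The vertices on cycles are {F, H, I, J, M, N, P} — 7 in total.

7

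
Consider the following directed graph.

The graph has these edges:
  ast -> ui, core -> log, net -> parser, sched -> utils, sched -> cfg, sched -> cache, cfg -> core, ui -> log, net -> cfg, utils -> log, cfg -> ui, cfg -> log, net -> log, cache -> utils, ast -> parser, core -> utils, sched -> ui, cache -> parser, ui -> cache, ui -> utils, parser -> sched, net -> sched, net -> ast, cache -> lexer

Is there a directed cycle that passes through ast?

No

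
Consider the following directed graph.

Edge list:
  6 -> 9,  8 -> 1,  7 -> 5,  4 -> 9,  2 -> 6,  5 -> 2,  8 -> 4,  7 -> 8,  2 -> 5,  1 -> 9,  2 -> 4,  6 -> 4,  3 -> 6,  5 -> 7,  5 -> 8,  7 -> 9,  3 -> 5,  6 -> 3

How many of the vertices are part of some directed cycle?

5

A vertex is on a directed cycle iff it belongs to a strongly connected component of size ≥ 2 (or has a self-loop).
The vertices on cycles are {2, 3, 5, 6, 7} — 5 in total.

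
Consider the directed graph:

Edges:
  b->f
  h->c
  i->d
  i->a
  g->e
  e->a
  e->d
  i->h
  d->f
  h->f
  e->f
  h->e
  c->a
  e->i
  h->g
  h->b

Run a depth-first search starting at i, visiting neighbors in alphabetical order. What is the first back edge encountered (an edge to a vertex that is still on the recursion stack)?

e→i

DFS from i (visiting neighbors in alphabetical order); mark gray on enter, black on exit:
i gray
  a gray
  a black
  d gray
    f gray
    f black
  d black
  h gray
    b gray
      b→f: f black — skip
    b black
    c gray
      c→a: a black — skip
    c black
    e gray
      e→a: a black — skip
      e→d: d black — skip
      e→f: f black — skip
      e→i: i is gray → back edge
First back edge: e → i.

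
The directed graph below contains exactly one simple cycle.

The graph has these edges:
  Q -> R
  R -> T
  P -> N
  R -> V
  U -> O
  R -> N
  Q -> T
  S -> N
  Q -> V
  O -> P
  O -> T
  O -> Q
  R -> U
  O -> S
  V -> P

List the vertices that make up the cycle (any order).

DFS with gray/black marking from U:
U gray
  O gray
    T gray
    T black
    P gray
      N gray
      N black
    P black
    Q gray
      V gray
        V→P: P black — skip
      V black
      R gray
        R→U: U is gray → back edge
Back edge closes the cycle U → O → Q → R → U; its vertices are {O, Q, R, U}.

O, Q, R, U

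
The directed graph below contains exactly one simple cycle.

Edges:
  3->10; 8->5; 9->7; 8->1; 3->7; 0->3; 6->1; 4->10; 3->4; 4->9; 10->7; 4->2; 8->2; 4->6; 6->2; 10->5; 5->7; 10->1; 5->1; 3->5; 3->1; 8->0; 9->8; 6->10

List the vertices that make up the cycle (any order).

0, 3, 4, 8, 9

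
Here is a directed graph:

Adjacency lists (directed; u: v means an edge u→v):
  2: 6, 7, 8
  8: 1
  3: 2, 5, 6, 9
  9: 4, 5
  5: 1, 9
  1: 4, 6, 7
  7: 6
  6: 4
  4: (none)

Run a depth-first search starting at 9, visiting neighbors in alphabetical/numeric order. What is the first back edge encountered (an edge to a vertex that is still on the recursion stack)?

5→9

DFS from 9 (visiting neighbors in alphabetical/numeric order); mark gray on enter, black on exit:
9 gray
  4 gray
  4 black
  5 gray
    1 gray
      1→4: 4 black — skip
      6 gray
        6→4: 4 black — skip
      6 black
      7 gray
        7→6: 6 black — skip
      7 black
    1 black
    5→9: 9 is gray → back edge
First back edge: 5 → 9.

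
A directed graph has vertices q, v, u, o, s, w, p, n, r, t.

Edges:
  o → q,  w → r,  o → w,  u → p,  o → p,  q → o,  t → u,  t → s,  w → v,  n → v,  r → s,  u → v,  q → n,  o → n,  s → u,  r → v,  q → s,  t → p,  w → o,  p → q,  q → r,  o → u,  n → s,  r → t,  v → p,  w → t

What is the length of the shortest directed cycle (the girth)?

2

For each vertex v, BFS finds the shortest path from v back to v.
The shortest such closed walk is q → o → q, length 2.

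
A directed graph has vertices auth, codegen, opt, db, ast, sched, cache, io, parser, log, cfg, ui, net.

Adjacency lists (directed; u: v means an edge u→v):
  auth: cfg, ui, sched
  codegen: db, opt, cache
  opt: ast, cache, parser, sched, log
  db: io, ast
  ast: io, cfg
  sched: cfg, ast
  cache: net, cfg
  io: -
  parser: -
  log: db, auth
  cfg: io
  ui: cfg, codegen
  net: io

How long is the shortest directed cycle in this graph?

5

For each vertex v, BFS finds the shortest path from v back to v.
The shortest such closed walk is ui → codegen → opt → log → auth → ui, length 5.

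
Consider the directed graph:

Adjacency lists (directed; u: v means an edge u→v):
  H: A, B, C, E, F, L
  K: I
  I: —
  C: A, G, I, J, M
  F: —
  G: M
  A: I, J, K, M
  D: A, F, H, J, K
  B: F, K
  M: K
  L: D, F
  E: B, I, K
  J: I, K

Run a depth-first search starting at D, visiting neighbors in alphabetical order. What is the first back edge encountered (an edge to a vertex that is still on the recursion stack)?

L->D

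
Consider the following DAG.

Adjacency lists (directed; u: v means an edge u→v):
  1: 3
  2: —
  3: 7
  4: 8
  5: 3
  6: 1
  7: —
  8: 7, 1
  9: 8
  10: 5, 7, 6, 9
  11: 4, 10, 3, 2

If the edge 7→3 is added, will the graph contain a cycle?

Adding 7→3 creates a cycle iff 3 can already reach 7.
Path from 3: 3 → 7.
So 3 → … → 7 → 3 is a cycle.

Yes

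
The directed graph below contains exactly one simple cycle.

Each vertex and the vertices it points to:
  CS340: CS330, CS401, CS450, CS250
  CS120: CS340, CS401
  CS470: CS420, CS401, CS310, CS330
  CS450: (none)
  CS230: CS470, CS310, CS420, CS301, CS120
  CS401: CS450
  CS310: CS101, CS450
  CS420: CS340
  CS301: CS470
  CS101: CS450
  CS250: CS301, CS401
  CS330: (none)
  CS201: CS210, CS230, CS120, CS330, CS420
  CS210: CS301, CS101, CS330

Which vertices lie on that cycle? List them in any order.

CS250, CS301, CS340, CS420, CS470

DFS with gray/black marking from CS470:
CS470 gray
  CS420 gray
    CS340 gray
      CS330 gray
      CS330 black
      CS401 gray
        CS450 gray
        CS450 black
      CS401 black
      CS340→CS450: CS450 black — skip
      CS250 gray
        CS301 gray
          CS301→CS470: CS470 is gray → back edge
Back edge closes the cycle CS470 → CS420 → CS340 → CS250 → CS301 → CS470; its vertices are {CS250, CS301, CS340, CS420, CS470}.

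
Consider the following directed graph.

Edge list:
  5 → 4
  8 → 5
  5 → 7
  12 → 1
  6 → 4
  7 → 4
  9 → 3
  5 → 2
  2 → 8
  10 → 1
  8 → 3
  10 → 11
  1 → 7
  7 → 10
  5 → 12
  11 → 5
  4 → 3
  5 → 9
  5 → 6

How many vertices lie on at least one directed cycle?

8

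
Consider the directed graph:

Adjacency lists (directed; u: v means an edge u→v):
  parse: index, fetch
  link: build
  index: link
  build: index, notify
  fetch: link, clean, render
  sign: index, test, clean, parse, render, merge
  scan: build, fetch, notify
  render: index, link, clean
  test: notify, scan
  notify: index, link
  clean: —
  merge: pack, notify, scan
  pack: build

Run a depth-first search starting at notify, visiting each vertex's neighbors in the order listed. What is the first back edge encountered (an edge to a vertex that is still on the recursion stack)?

build->index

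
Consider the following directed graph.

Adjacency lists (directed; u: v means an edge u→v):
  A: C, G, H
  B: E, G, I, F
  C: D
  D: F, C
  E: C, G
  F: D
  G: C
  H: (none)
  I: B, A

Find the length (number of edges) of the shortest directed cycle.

For each vertex v, BFS finds the shortest path from v back to v.
The shortest such closed walk is B → I → B, length 2.

2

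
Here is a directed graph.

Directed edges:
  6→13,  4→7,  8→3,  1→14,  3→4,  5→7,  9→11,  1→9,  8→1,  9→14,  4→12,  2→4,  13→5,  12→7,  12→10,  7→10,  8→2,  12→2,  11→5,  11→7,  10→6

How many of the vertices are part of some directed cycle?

8

A vertex is on a directed cycle iff it belongs to a strongly connected component of size ≥ 2 (or has a self-loop).
The vertices on cycles are {2, 4, 5, 6, 7, 10, 12, 13} — 8 in total.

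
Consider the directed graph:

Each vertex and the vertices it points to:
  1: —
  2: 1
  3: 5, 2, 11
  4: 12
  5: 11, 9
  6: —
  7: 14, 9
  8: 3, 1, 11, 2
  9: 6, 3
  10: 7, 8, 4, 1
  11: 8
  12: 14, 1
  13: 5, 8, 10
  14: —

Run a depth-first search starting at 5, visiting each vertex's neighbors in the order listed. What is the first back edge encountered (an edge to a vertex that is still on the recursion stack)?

3→5

DFS from 5 (visiting each vertex's neighbors in the order listed); mark gray on enter, black on exit:
5 gray
  11 gray
    8 gray
      3 gray
        3→5: 5 is gray → back edge
First back edge: 3 → 5.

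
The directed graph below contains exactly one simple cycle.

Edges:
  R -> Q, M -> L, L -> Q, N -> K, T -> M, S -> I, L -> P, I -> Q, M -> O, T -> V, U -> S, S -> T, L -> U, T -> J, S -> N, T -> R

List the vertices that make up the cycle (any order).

L, M, S, T, U

DFS with gray/black marking from S:
S gray
  I gray
    Q gray
    Q black
  I black
  N gray
    K gray
    K black
  N black
  T gray
    R gray
      R→Q: Q black — skip
    R black
    M gray
      L gray
        U gray
          U→S: S is gray → back edge
Back edge closes the cycle S → T → M → L → U → S; its vertices are {L, M, S, T, U}.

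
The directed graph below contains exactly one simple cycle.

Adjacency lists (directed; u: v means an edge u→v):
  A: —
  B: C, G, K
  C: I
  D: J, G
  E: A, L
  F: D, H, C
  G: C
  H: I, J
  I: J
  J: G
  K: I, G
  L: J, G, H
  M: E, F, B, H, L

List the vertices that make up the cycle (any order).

DFS with gray/black marking from I:
I gray
  J gray
    G gray
      C gray
        C→I: I is gray → back edge
Back edge closes the cycle I → J → G → C → I; its vertices are {C, G, I, J}.

C, G, I, J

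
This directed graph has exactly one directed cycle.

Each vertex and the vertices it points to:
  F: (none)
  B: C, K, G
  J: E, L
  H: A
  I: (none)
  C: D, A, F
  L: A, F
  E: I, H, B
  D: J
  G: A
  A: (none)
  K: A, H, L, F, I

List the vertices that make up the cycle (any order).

B, C, D, E, J

DFS with gray/black marking from B:
B gray
  C gray
    D gray
      J gray
        E gray
          I gray
          I black
          H gray
            A gray
            A black
          H black
          E→B: B is gray → back edge
Back edge closes the cycle B → C → D → J → E → B; its vertices are {B, C, D, E, J}.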